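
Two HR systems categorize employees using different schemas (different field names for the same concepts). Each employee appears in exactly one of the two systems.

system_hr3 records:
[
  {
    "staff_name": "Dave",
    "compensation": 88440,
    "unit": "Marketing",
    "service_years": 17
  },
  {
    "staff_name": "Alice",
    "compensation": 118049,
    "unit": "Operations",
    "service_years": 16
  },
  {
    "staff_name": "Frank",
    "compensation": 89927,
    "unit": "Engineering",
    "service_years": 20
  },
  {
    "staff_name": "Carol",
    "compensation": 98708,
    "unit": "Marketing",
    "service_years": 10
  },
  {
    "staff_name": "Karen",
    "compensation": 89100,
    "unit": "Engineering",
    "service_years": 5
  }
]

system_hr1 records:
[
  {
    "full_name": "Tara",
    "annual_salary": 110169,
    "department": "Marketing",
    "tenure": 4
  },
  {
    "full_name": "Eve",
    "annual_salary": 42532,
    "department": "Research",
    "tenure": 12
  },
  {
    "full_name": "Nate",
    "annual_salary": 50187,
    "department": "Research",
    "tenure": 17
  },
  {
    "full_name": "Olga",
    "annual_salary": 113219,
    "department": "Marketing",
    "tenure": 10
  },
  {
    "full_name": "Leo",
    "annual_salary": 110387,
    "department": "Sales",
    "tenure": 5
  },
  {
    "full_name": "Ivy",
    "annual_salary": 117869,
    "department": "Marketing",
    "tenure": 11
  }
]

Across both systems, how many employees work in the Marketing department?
5

Schema mapping: "unit" (system_hr3) = "department" (system_hr1) = department

Marketing employees in system_hr3: 2
Marketing employees in system_hr1: 3

Total in Marketing: 2 + 3 = 5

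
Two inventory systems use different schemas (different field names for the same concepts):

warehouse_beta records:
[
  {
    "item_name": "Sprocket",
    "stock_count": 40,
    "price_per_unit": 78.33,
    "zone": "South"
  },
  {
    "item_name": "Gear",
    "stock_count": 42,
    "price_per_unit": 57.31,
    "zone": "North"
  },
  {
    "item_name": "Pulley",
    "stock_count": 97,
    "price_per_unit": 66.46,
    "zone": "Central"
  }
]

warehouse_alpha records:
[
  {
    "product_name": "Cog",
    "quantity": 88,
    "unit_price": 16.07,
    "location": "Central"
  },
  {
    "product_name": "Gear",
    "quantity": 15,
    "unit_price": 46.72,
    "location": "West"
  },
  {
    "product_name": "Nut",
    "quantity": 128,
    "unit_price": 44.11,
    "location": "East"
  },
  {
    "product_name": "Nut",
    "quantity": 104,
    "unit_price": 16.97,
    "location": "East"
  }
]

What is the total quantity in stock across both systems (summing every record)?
514

To reconcile these schemas, identify the field holding the quantity in stock in each system:
1. In warehouse_beta it is "stock_count"
2. In warehouse_alpha it is "quantity"

From warehouse_beta: 40 + 42 + 97 = 179
From warehouse_alpha: 88 + 15 + 128 + 104 = 335

Total: 179 + 335 = 514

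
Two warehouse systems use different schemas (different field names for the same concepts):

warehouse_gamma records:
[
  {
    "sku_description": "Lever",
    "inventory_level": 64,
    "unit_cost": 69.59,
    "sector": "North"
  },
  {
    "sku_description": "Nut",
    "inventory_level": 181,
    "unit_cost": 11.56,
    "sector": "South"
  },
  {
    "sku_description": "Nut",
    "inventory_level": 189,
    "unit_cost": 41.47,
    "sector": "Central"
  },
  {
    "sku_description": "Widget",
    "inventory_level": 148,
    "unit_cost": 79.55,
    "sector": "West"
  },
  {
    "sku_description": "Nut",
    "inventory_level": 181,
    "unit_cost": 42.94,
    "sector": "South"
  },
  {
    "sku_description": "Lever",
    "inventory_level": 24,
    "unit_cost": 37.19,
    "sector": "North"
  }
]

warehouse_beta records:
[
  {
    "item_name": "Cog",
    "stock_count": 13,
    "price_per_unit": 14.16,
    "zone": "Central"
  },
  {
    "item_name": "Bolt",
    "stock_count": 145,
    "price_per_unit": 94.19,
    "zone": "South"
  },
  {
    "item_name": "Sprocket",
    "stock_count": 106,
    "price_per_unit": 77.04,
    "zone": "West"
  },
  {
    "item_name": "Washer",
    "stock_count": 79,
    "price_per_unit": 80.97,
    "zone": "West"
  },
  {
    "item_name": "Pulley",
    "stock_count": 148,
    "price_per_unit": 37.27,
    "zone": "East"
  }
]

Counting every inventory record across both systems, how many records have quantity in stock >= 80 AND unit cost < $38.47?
2

Schema mappings:
- "inventory_level" (warehouse_gamma) = "stock_count" (warehouse_beta) = quantity
- "unit_cost" (warehouse_gamma) = "price_per_unit" (warehouse_beta) = unit cost

Records meeting both conditions in warehouse_gamma: 1
Records meeting both conditions in warehouse_beta: 1

Total: 1 + 1 = 2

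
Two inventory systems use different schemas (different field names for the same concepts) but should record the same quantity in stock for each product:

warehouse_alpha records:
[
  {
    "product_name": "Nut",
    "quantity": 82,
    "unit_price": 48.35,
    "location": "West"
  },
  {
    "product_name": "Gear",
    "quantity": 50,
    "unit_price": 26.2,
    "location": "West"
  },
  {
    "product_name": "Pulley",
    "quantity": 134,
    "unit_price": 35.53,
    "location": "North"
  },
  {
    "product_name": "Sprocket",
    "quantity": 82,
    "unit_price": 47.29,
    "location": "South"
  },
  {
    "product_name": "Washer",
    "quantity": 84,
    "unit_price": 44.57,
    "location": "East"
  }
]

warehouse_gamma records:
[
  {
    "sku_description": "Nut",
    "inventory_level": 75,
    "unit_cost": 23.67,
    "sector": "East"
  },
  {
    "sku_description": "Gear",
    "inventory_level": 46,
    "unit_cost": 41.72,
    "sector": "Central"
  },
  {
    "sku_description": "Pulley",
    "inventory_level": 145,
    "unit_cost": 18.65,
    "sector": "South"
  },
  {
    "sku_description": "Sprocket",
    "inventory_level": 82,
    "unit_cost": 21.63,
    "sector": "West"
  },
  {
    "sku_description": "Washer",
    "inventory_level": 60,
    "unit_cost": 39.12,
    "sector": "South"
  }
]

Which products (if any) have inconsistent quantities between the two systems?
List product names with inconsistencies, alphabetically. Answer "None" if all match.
Gear, Nut, Pulley, Washer

Schema mappings:
- "product_name" (warehouse_alpha) = "sku_description" (warehouse_gamma) = product name
- "quantity" (warehouse_alpha) = "inventory_level" (warehouse_gamma) = quantity

Comparison:
  Nut: 82 vs 75 - MISMATCH
  Gear: 50 vs 46 - MISMATCH
  Pulley: 134 vs 145 - MISMATCH
  Sprocket: 82 vs 82 - MATCH
  Washer: 84 vs 60 - MISMATCH

Products with inconsistencies: Gear, Nut, Pulley, Washer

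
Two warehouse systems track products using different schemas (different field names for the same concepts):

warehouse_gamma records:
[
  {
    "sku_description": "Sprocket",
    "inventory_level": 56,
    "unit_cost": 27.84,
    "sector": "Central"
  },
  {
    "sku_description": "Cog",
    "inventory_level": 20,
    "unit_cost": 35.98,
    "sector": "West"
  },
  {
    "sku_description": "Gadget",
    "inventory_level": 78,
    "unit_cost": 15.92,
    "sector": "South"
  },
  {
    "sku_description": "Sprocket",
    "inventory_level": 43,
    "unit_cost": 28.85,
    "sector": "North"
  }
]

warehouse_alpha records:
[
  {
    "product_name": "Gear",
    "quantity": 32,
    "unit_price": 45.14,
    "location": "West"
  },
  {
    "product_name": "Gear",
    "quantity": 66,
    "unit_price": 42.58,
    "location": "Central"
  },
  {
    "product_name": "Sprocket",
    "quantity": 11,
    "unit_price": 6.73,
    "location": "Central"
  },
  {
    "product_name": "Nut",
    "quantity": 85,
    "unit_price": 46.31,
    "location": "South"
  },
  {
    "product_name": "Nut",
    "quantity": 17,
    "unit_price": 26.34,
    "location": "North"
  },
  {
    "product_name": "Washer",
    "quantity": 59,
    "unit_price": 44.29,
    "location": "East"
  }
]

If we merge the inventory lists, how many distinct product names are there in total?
6

Schema mapping: "sku_description" (warehouse_gamma) = "product_name" (warehouse_alpha) = product name

Products in warehouse_gamma: ['Cog', 'Gadget', 'Sprocket']
Products in warehouse_alpha: ['Gear', 'Nut', 'Sprocket', 'Washer']

Union (unique products): ['Cog', 'Gadget', 'Gear', 'Nut', 'Sprocket', 'Washer']
Count: 6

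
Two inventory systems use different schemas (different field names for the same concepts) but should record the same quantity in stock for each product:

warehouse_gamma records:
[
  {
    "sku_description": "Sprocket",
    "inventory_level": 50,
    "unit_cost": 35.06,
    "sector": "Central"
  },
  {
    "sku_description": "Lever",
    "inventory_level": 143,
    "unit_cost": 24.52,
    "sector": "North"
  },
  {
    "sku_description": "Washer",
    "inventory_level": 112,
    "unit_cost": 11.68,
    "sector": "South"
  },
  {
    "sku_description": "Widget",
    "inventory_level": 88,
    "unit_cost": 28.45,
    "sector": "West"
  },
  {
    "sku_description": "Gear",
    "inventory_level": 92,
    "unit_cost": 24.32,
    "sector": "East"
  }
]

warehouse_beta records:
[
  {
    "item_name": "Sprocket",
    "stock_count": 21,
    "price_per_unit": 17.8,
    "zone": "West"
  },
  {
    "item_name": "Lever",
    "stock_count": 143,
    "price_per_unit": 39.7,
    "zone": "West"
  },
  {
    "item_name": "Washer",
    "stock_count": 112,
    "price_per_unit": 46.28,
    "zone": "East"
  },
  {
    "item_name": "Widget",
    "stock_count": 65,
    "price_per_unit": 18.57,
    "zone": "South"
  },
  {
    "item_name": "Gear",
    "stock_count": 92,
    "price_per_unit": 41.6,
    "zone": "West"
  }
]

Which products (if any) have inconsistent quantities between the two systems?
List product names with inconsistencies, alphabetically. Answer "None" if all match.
Sprocket, Widget

Schema mappings:
- "sku_description" (warehouse_gamma) = "item_name" (warehouse_beta) = product name
- "inventory_level" (warehouse_gamma) = "stock_count" (warehouse_beta) = quantity

Comparison:
  Sprocket: 50 vs 21 - MISMATCH
  Lever: 143 vs 143 - MATCH
  Washer: 112 vs 112 - MATCH
  Widget: 88 vs 65 - MISMATCH
  Gear: 92 vs 92 - MATCH

Products with inconsistencies: Sprocket, Widget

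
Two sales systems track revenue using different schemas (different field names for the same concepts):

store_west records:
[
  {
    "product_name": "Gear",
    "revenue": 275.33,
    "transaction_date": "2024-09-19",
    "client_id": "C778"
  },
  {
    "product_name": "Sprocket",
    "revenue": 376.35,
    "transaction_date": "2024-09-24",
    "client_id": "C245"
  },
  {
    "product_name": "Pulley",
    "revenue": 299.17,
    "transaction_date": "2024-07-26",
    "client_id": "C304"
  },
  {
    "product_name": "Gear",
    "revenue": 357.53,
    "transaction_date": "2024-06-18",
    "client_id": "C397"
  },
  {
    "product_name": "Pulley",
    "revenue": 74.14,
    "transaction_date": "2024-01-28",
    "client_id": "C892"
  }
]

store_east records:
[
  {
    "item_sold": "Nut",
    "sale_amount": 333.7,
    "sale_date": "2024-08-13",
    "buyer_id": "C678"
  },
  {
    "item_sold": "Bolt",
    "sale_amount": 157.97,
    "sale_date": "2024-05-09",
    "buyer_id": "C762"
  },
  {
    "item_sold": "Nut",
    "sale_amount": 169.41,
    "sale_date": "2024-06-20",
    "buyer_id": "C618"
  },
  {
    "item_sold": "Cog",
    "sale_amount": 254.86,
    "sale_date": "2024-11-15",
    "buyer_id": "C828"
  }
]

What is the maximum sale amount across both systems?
376.35

Reconcile: "revenue" (store_west) = "sale_amount" (store_east) = sale amount

Maximum in store_west: 376.35
Maximum in store_east: 333.7

Overall maximum: max(376.35, 333.7) = 376.35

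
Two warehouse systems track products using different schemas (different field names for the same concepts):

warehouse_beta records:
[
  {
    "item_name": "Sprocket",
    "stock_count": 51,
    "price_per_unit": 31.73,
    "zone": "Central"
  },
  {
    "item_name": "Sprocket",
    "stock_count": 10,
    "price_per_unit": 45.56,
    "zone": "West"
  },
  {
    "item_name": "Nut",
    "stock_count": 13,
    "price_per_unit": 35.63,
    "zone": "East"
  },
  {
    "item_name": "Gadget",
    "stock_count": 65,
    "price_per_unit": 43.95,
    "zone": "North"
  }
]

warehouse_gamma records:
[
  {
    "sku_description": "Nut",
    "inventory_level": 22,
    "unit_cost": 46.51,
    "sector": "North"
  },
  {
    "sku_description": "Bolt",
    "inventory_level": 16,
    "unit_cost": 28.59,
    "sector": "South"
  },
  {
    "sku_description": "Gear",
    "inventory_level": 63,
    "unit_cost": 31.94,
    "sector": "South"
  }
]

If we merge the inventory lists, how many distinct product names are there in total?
5

Schema mapping: "item_name" (warehouse_beta) = "sku_description" (warehouse_gamma) = product name

Products in warehouse_beta: ['Gadget', 'Nut', 'Sprocket']
Products in warehouse_gamma: ['Bolt', 'Gear', 'Nut']

Union (unique products): ['Bolt', 'Gadget', 'Gear', 'Nut', 'Sprocket']
Count: 5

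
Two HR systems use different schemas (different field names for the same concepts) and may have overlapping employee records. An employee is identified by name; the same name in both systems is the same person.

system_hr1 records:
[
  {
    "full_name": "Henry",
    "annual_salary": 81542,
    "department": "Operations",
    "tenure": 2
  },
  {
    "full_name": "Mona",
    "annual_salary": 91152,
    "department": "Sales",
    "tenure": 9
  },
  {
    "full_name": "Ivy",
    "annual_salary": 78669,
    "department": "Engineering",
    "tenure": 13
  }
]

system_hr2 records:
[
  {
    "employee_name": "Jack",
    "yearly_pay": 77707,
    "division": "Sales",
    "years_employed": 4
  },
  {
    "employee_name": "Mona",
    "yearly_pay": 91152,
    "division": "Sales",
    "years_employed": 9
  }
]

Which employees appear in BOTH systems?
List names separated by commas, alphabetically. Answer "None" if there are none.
Mona

Schema mapping: "full_name" (system_hr1) = "employee_name" (system_hr2) = employee name

Names in system_hr1: ['Henry', 'Ivy', 'Mona']
Names in system_hr2: ['Jack', 'Mona']

Intersection: ['Mona']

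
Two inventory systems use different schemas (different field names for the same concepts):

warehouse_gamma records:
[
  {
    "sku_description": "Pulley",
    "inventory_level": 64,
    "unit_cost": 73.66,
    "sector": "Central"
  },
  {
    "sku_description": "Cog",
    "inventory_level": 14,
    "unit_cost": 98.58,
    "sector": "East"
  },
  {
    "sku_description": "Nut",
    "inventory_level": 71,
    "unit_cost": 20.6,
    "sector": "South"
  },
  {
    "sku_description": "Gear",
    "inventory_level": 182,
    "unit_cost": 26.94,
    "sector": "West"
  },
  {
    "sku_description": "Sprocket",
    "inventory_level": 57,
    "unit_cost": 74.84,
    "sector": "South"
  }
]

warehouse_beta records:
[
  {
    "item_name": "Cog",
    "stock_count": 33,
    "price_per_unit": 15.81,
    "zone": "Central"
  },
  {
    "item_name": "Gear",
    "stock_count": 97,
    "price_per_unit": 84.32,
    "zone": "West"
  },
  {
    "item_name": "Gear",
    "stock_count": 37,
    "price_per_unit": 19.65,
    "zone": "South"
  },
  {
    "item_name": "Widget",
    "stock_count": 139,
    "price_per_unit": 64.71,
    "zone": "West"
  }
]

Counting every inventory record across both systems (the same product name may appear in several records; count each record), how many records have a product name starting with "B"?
0

Schema mapping: "sku_description" (warehouse_gamma) = "item_name" (warehouse_beta) = product name

Records with product name starting with "B" in warehouse_gamma: 0
Records with product name starting with "B" in warehouse_beta: 0

Total: 0 + 0 = 0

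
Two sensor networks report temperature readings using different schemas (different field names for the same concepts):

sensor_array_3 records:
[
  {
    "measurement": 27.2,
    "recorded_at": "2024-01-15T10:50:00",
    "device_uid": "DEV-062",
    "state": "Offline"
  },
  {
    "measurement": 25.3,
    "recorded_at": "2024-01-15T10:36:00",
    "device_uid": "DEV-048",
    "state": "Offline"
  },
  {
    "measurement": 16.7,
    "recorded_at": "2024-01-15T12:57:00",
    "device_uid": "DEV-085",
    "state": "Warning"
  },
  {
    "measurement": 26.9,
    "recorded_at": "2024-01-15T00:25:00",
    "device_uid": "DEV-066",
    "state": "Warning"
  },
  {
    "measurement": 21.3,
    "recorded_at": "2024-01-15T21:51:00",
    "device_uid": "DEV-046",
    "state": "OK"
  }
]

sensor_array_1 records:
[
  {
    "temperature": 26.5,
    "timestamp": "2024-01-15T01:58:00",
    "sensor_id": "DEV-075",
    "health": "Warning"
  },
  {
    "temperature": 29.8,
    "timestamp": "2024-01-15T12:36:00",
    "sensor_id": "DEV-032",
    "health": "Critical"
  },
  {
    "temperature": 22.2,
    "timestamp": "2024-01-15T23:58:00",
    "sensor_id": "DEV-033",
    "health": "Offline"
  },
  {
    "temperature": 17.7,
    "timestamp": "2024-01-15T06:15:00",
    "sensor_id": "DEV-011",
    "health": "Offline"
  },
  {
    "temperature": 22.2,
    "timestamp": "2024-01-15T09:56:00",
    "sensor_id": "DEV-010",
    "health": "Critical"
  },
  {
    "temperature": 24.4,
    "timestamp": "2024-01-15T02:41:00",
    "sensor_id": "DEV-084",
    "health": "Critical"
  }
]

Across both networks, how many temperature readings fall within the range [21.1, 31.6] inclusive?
9

Schema mapping: "measurement" (sensor_array_3) = "temperature" (sensor_array_1) = temperature

Readings in [21.1, 31.6] from sensor_array_3: 4
Readings in [21.1, 31.6] from sensor_array_1: 5

Total count: 4 + 5 = 9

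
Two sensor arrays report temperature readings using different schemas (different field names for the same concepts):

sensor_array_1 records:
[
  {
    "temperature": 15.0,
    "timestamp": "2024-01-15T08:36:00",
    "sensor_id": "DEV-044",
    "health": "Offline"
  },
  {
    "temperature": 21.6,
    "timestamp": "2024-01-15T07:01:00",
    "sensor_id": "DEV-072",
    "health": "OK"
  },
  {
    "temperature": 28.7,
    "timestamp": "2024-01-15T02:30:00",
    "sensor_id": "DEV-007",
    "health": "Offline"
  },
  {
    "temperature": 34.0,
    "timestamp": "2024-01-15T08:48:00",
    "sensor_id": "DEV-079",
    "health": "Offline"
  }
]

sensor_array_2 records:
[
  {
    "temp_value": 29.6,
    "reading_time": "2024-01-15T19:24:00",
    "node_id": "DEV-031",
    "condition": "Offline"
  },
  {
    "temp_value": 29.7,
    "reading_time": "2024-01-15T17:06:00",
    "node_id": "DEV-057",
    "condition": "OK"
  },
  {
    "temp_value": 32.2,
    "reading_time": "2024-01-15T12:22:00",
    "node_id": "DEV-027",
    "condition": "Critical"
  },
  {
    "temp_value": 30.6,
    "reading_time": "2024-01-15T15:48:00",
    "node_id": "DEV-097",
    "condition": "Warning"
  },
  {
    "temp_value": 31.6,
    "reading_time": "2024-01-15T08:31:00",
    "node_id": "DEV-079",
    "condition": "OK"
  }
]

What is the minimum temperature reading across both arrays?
15.0

Schema mapping: "temperature" (sensor_array_1) = "temp_value" (sensor_array_2) = temperature reading

Minimum in sensor_array_1: 15.0
Minimum in sensor_array_2: 29.6

Overall minimum: min(15.0, 29.6) = 15.0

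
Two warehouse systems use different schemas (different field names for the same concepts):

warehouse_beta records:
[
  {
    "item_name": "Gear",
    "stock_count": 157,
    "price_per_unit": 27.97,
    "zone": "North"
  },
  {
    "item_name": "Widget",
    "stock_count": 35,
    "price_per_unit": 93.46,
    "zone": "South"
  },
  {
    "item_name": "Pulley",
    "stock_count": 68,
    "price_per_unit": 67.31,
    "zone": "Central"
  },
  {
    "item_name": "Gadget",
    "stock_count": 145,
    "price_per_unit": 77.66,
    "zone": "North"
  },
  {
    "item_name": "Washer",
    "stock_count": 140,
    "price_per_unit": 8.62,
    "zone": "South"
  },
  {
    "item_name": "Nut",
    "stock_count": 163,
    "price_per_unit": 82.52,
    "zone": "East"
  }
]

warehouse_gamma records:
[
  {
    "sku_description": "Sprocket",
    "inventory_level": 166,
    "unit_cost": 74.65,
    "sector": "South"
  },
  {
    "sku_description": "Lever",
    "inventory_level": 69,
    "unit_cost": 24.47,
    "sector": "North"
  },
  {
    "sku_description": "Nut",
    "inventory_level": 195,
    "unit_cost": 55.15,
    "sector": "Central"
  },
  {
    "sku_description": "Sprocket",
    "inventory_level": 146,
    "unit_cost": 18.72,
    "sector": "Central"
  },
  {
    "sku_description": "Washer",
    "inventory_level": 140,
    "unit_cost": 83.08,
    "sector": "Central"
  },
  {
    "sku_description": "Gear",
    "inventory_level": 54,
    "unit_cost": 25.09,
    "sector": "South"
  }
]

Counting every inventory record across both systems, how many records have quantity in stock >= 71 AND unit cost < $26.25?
2

Schema mappings:
- "stock_count" (warehouse_beta) = "inventory_level" (warehouse_gamma) = quantity
- "price_per_unit" (warehouse_beta) = "unit_cost" (warehouse_gamma) = unit cost

Records meeting both conditions in warehouse_beta: 1
Records meeting both conditions in warehouse_gamma: 1

Total: 1 + 1 = 2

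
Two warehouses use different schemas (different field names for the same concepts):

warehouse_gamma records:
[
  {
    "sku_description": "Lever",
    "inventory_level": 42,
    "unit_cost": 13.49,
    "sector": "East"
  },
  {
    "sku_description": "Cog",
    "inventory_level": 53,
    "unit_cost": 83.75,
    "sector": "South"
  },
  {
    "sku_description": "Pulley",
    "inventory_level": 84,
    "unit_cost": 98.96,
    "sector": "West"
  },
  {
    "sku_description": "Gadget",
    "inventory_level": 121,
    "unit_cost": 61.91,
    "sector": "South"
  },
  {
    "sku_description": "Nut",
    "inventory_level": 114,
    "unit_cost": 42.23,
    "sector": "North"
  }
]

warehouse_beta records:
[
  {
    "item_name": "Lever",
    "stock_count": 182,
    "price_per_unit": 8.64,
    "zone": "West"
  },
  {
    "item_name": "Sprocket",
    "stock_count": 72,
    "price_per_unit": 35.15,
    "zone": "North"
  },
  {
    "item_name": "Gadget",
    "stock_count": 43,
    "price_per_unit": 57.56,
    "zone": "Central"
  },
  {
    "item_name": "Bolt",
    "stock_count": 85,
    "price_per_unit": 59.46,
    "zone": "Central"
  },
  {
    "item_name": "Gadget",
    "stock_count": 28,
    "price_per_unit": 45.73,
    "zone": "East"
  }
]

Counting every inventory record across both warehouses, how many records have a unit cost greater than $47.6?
5

Schema mapping: "unit_cost" (warehouse_gamma) = "price_per_unit" (warehouse_beta) = unit cost

Records > $47.6 in warehouse_gamma: 3
Records > $47.6 in warehouse_beta: 2

Total count: 3 + 2 = 5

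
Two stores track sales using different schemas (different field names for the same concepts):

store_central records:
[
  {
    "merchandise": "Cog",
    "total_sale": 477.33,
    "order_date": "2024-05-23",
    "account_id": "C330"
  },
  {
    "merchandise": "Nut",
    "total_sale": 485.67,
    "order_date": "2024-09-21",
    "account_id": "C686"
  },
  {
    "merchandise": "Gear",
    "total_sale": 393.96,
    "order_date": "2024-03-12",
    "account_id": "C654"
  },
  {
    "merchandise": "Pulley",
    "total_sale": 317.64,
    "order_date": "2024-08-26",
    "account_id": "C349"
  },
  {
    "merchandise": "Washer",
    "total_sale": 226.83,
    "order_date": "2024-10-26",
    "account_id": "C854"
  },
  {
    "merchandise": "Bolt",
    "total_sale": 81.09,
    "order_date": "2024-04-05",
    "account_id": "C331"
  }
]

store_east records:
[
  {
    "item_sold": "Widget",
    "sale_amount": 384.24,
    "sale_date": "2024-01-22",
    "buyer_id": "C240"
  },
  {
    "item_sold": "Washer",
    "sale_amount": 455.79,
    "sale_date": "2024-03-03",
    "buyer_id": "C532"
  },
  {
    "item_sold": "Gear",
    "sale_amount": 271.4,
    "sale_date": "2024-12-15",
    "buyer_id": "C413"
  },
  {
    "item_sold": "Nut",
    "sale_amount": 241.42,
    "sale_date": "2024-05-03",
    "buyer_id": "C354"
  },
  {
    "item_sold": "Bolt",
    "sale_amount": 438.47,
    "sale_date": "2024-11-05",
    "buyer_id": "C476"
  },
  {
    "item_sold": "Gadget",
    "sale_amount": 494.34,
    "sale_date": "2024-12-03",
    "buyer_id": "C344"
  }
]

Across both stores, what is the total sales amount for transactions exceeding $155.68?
4187.09

Schema mapping: "total_sale" (store_central) = "sale_amount" (store_east) = sale amount

Sum of sales > $155.68 in store_central: 1901.43
Sum of sales > $155.68 in store_east: 2285.66

Total: 1901.43 + 2285.66 = 4187.09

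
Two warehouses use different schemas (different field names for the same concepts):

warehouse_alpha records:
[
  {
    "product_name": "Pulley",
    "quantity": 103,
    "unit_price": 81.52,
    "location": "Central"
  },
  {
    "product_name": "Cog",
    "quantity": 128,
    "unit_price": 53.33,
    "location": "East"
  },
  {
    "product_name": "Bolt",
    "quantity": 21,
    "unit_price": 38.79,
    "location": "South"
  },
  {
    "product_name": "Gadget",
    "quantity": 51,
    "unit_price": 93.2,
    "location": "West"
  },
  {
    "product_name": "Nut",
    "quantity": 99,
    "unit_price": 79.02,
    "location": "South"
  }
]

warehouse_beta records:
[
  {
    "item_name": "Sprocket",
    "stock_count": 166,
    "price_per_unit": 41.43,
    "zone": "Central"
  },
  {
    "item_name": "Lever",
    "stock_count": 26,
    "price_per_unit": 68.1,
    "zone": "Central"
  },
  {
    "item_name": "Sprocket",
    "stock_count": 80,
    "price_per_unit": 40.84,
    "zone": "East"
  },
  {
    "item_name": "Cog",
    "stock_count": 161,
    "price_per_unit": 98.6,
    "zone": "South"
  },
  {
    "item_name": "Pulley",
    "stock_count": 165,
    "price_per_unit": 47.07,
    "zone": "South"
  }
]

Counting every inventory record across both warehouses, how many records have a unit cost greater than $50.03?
6

Schema mapping: "unit_price" (warehouse_alpha) = "price_per_unit" (warehouse_beta) = unit cost

Records > $50.03 in warehouse_alpha: 4
Records > $50.03 in warehouse_beta: 2

Total count: 4 + 2 = 6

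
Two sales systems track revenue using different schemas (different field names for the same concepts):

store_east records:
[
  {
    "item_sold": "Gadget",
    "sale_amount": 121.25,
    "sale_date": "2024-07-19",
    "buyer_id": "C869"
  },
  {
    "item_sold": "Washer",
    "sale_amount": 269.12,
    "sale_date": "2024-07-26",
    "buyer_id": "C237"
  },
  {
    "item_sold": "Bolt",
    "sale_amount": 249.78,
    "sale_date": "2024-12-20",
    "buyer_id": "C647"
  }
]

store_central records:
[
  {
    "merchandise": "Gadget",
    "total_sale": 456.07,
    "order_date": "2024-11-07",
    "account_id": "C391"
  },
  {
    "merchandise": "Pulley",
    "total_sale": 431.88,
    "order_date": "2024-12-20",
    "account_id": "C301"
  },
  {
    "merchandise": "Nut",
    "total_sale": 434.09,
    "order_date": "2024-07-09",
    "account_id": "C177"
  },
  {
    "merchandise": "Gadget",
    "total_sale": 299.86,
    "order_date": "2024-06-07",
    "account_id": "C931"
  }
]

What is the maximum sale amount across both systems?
456.07

Reconcile: "sale_amount" (store_east) = "total_sale" (store_central) = sale amount

Maximum in store_east: 269.12
Maximum in store_central: 456.07

Overall maximum: max(269.12, 456.07) = 456.07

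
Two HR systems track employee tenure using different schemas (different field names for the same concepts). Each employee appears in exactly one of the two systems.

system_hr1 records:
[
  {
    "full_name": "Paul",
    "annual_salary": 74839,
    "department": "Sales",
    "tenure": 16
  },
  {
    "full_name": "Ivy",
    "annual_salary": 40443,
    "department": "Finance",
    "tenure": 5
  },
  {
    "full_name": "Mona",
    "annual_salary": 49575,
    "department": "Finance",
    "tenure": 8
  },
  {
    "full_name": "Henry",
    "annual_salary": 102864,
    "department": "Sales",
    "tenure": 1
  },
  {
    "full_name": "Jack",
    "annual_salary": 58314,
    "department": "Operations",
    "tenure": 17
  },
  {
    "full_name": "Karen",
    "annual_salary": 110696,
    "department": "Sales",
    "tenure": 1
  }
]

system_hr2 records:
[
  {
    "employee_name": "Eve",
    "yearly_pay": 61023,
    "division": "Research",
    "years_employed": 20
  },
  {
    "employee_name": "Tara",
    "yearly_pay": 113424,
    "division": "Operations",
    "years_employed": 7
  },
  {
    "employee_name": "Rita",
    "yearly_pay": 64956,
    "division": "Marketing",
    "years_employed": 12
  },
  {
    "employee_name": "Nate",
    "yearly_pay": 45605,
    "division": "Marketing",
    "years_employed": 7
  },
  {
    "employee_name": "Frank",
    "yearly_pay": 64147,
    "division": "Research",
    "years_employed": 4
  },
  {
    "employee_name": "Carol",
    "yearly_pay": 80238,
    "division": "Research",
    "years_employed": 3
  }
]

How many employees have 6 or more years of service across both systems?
7

Reconcile schemas: "tenure" (system_hr1) = "years_employed" (system_hr2) = years of service

From system_hr1: 3 employees with >= 6 years
From system_hr2: 4 employees with >= 6 years

Total: 3 + 4 = 7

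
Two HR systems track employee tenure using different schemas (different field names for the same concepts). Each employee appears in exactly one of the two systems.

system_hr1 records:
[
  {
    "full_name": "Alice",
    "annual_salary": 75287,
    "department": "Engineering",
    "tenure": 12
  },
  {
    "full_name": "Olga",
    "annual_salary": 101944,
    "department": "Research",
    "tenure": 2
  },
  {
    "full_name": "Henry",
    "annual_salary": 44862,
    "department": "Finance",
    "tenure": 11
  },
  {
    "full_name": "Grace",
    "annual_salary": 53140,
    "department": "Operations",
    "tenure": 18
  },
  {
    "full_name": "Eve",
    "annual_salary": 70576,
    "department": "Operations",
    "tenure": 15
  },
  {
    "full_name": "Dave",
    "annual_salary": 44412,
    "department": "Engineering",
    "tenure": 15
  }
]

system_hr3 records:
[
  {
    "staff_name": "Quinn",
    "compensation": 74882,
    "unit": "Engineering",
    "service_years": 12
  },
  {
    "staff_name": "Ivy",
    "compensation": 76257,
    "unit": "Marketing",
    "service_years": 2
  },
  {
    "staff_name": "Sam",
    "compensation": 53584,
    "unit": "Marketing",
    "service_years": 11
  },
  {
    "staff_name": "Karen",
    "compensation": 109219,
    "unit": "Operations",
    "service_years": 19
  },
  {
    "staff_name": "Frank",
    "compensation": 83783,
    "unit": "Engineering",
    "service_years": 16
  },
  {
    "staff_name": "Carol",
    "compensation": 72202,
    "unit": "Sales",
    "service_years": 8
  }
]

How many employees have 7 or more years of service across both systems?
10

Reconcile schemas: "tenure" (system_hr1) = "service_years" (system_hr3) = years of service

From system_hr1: 5 employees with >= 7 years
From system_hr3: 5 employees with >= 7 years

Total: 5 + 5 = 10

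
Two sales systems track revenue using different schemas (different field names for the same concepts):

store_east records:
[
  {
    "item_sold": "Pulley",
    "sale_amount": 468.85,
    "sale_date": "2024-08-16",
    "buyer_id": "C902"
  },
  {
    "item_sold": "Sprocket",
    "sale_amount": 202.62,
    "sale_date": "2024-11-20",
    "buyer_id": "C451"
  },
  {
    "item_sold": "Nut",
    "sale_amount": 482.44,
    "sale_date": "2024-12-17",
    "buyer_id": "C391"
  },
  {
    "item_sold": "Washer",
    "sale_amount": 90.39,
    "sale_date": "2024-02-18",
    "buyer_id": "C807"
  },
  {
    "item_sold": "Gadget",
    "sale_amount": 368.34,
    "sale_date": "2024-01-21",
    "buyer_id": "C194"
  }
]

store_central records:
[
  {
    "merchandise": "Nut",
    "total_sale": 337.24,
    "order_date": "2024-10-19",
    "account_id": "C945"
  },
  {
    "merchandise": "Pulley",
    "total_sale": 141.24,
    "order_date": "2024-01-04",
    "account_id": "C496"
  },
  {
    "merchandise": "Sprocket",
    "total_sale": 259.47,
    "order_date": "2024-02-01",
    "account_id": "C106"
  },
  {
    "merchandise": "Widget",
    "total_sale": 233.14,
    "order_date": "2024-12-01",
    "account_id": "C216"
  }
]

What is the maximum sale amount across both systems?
482.44

Reconcile: "sale_amount" (store_east) = "total_sale" (store_central) = sale amount

Maximum in store_east: 482.44
Maximum in store_central: 337.24

Overall maximum: max(482.44, 337.24) = 482.44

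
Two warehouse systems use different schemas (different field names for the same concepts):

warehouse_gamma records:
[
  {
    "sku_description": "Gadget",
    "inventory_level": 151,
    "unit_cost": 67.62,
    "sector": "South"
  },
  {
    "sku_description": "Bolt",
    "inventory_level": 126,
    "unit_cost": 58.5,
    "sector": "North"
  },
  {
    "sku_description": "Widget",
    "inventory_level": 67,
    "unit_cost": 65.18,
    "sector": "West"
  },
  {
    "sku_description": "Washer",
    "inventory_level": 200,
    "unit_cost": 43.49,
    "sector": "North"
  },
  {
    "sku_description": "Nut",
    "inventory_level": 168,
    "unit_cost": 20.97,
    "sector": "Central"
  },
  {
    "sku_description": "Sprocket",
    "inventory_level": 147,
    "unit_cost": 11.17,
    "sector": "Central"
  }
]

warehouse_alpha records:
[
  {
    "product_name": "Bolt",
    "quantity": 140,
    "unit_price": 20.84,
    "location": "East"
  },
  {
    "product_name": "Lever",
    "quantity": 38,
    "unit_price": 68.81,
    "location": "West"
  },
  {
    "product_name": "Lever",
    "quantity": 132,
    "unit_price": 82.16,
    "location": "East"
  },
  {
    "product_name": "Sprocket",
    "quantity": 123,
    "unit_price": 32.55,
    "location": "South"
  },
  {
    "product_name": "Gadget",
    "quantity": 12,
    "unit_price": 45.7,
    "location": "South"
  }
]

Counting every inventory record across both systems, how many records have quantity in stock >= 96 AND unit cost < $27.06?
3

Schema mappings:
- "inventory_level" (warehouse_gamma) = "quantity" (warehouse_alpha) = quantity
- "unit_cost" (warehouse_gamma) = "unit_price" (warehouse_alpha) = unit cost

Records meeting both conditions in warehouse_gamma: 2
Records meeting both conditions in warehouse_alpha: 1

Total: 2 + 1 = 3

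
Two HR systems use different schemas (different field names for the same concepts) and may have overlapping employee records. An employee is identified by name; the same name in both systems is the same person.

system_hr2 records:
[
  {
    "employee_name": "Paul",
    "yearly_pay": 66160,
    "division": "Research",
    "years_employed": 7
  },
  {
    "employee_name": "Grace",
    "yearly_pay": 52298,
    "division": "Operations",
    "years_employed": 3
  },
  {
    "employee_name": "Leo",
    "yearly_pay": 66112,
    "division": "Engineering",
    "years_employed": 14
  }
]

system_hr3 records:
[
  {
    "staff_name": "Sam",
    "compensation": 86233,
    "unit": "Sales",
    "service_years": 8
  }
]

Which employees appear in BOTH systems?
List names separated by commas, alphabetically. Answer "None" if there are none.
None

Schema mapping: "employee_name" (system_hr2) = "staff_name" (system_hr3) = employee name

Names in system_hr2: ['Grace', 'Leo', 'Paul']
Names in system_hr3: ['Sam']

Intersection: None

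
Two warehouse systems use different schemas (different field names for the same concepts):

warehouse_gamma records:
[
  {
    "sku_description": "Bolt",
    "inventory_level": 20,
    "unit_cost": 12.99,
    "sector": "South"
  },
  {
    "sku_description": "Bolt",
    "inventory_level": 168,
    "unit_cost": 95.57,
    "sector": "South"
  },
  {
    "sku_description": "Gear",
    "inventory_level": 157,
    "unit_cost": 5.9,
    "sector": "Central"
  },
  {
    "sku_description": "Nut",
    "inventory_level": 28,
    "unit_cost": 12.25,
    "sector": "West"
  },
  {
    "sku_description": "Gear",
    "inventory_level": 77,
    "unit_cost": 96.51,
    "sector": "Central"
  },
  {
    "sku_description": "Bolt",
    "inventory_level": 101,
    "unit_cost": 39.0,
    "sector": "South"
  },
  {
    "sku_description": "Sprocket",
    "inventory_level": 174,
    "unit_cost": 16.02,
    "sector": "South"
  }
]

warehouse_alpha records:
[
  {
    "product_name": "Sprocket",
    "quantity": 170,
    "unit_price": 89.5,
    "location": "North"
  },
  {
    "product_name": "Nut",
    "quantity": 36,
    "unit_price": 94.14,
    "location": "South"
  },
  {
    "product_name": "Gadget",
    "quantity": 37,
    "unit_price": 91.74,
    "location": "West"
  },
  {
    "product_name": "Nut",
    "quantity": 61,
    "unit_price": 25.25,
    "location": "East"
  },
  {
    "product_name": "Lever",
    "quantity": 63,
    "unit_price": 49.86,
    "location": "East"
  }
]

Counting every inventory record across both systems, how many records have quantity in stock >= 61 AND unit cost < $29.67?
3

Schema mappings:
- "inventory_level" (warehouse_gamma) = "quantity" (warehouse_alpha) = quantity
- "unit_cost" (warehouse_gamma) = "unit_price" (warehouse_alpha) = unit cost

Records meeting both conditions in warehouse_gamma: 2
Records meeting both conditions in warehouse_alpha: 1

Total: 2 + 1 = 3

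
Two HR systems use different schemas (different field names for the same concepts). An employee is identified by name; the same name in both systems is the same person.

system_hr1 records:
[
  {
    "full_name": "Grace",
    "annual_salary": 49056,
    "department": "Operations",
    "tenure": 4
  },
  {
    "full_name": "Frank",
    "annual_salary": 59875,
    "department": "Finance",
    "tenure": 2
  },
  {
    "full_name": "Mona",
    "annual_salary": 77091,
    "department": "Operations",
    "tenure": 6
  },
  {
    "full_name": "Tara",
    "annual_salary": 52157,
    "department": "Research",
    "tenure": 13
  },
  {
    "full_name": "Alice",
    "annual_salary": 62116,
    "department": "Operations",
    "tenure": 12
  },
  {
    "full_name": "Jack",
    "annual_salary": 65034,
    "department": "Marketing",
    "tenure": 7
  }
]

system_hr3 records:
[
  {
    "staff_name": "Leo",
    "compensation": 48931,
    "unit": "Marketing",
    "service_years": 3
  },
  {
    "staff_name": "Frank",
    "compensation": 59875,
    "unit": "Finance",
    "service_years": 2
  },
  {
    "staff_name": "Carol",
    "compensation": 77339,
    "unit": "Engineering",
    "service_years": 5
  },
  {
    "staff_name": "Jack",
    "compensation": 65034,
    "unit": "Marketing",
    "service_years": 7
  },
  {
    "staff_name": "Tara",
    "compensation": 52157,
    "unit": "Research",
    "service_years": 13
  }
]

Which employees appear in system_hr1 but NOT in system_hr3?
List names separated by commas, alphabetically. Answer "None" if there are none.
Alice, Grace, Mona

Schema mapping: "full_name" (system_hr1) = "staff_name" (system_hr3) = employee name

Names in system_hr1: ['Alice', 'Frank', 'Grace', 'Jack', 'Mona', 'Tara']
Names in system_hr3: ['Carol', 'Frank', 'Jack', 'Leo', 'Tara']

In system_hr1 but not system_hr3: ['Alice', 'Grace', 'Mona']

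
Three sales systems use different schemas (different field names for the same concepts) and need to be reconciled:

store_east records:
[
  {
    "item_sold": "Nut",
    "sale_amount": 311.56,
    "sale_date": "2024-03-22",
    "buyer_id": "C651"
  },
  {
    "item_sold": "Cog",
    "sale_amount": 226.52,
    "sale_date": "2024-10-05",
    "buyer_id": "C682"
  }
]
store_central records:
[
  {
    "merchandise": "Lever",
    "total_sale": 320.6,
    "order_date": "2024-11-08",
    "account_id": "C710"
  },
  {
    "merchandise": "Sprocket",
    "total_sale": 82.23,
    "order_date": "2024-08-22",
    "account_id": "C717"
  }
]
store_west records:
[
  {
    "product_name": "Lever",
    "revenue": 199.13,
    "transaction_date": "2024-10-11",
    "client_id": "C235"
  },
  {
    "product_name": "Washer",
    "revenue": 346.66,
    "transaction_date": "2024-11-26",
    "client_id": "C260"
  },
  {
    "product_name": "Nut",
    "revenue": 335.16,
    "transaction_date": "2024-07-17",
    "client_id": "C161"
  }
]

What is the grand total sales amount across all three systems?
1821.86

Schema reconciliation - all amount fields map to sale amount:

store_east (sale_amount): 538.08
store_central (total_sale): 402.83
store_west (revenue): 880.95

Grand total: 1821.86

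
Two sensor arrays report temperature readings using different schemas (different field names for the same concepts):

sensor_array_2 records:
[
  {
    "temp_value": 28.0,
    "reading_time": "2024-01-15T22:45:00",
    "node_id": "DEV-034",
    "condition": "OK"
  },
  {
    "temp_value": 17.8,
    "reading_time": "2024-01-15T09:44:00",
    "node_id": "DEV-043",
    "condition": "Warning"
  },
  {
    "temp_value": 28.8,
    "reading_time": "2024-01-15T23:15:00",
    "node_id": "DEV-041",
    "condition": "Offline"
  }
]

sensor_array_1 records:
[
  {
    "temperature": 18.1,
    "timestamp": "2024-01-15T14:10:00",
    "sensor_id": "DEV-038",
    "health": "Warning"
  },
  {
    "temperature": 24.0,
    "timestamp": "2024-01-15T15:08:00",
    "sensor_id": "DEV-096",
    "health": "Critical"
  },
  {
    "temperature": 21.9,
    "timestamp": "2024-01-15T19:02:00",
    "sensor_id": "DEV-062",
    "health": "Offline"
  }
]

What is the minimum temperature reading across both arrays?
17.8

Schema mapping: "temp_value" (sensor_array_2) = "temperature" (sensor_array_1) = temperature reading

Minimum in sensor_array_2: 17.8
Minimum in sensor_array_1: 18.1

Overall minimum: min(17.8, 18.1) = 17.8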